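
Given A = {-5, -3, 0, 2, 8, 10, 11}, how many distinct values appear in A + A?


A + A = {a + a' : a, a' ∈ A}; |A| = 7.
General bounds: 2|A| - 1 ≤ |A + A| ≤ |A|(|A|+1)/2, i.e. 13 ≤ |A + A| ≤ 28.
Lower bound 2|A|-1 is attained iff A is an arithmetic progression.
Enumerate sums a + a' for a ≤ a' (symmetric, so this suffices):
a = -5: -5+-5=-10, -5+-3=-8, -5+0=-5, -5+2=-3, -5+8=3, -5+10=5, -5+11=6
a = -3: -3+-3=-6, -3+0=-3, -3+2=-1, -3+8=5, -3+10=7, -3+11=8
a = 0: 0+0=0, 0+2=2, 0+8=8, 0+10=10, 0+11=11
a = 2: 2+2=4, 2+8=10, 2+10=12, 2+11=13
a = 8: 8+8=16, 8+10=18, 8+11=19
a = 10: 10+10=20, 10+11=21
a = 11: 11+11=22
Distinct sums: {-10, -8, -6, -5, -3, -1, 0, 2, 3, 4, 5, 6, 7, 8, 10, 11, 12, 13, 16, 18, 19, 20, 21, 22}
|A + A| = 24

|A + A| = 24


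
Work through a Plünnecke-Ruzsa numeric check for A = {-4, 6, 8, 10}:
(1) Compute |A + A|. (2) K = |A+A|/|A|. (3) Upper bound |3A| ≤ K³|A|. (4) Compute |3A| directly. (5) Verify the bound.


|A| = 4.
Step 1: Compute A + A by enumerating all 16 pairs.
A + A = {-8, 2, 4, 6, 12, 14, 16, 18, 20}, so |A + A| = 9.
Step 2: Doubling constant K = |A + A|/|A| = 9/4 = 9/4 ≈ 2.2500.
Step 3: Plünnecke-Ruzsa gives |3A| ≤ K³·|A| = (2.2500)³ · 4 ≈ 45.5625.
Step 4: Compute 3A = A + A + A directly by enumerating all triples (a,b,c) ∈ A³; |3A| = 16.
Step 5: Check 16 ≤ 45.5625? Yes ✓.

K = 9/4, Plünnecke-Ruzsa bound K³|A| ≈ 45.5625, |3A| = 16, inequality holds.


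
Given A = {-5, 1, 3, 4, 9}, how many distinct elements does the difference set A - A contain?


A - A = {a - a' : a, a' ∈ A}; |A| = 5.
Bounds: 2|A|-1 ≤ |A - A| ≤ |A|² - |A| + 1, i.e. 9 ≤ |A - A| ≤ 21.
Note: 0 ∈ A - A always (from a - a). The set is symmetric: if d ∈ A - A then -d ∈ A - A.
Enumerate nonzero differences d = a - a' with a > a' (then include -d):
Positive differences: {1, 2, 3, 5, 6, 8, 9, 14}
Full difference set: {0} ∪ (positive diffs) ∪ (negative diffs).
|A - A| = 1 + 2·8 = 17 (matches direct enumeration: 17).

|A - A| = 17


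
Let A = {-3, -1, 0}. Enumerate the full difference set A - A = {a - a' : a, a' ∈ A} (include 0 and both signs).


A - A = {a - a' : a, a' ∈ A}.
Compute a - a' for each ordered pair (a, a'):
a = -3: -3--3=0, -3--1=-2, -3-0=-3
a = -1: -1--3=2, -1--1=0, -1-0=-1
a = 0: 0--3=3, 0--1=1, 0-0=0
Collecting distinct values (and noting 0 appears from a-a):
A - A = {-3, -2, -1, 0, 1, 2, 3}
|A - A| = 7

A - A = {-3, -2, -1, 0, 1, 2, 3}


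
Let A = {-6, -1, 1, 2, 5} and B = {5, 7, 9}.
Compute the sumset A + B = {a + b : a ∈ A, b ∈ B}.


A + B = {a + b : a ∈ A, b ∈ B}.
Enumerate all |A|·|B| = 5·3 = 15 pairs (a, b) and collect distinct sums.
a = -6: -6+5=-1, -6+7=1, -6+9=3
a = -1: -1+5=4, -1+7=6, -1+9=8
a = 1: 1+5=6, 1+7=8, 1+9=10
a = 2: 2+5=7, 2+7=9, 2+9=11
a = 5: 5+5=10, 5+7=12, 5+9=14
Collecting distinct sums: A + B = {-1, 1, 3, 4, 6, 7, 8, 9, 10, 11, 12, 14}
|A + B| = 12

A + B = {-1, 1, 3, 4, 6, 7, 8, 9, 10, 11, 12, 14}


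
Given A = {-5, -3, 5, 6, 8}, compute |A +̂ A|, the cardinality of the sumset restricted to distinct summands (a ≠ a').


Restricted sumset: A +̂ A = {a + a' : a ∈ A, a' ∈ A, a ≠ a'}.
Equivalently, take A + A and drop any sum 2a that is achievable ONLY as a + a for a ∈ A (i.e. sums representable only with equal summands).
Enumerate pairs (a, a') with a < a' (symmetric, so each unordered pair gives one sum; this covers all a ≠ a'):
  -5 + -3 = -8
  -5 + 5 = 0
  -5 + 6 = 1
  -5 + 8 = 3
  -3 + 5 = 2
  -3 + 6 = 3
  -3 + 8 = 5
  5 + 6 = 11
  5 + 8 = 13
  6 + 8 = 14
Collected distinct sums: {-8, 0, 1, 2, 3, 5, 11, 13, 14}
|A +̂ A| = 9
(Reference bound: |A +̂ A| ≥ 2|A| - 3 for |A| ≥ 2, with |A| = 5 giving ≥ 7.)

|A +̂ A| = 9


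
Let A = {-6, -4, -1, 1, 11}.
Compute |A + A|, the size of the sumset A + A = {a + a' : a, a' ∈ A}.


A + A = {a + a' : a, a' ∈ A}; |A| = 5.
General bounds: 2|A| - 1 ≤ |A + A| ≤ |A|(|A|+1)/2, i.e. 9 ≤ |A + A| ≤ 15.
Lower bound 2|A|-1 is attained iff A is an arithmetic progression.
Enumerate sums a + a' for a ≤ a' (symmetric, so this suffices):
a = -6: -6+-6=-12, -6+-4=-10, -6+-1=-7, -6+1=-5, -6+11=5
a = -4: -4+-4=-8, -4+-1=-5, -4+1=-3, -4+11=7
a = -1: -1+-1=-2, -1+1=0, -1+11=10
a = 1: 1+1=2, 1+11=12
a = 11: 11+11=22
Distinct sums: {-12, -10, -8, -7, -5, -3, -2, 0, 2, 5, 7, 10, 12, 22}
|A + A| = 14

|A + A| = 14


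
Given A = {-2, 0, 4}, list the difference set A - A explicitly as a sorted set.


A - A = {a - a' : a, a' ∈ A}.
Compute a - a' for each ordered pair (a, a'):
a = -2: -2--2=0, -2-0=-2, -2-4=-6
a = 0: 0--2=2, 0-0=0, 0-4=-4
a = 4: 4--2=6, 4-0=4, 4-4=0
Collecting distinct values (and noting 0 appears from a-a):
A - A = {-6, -4, -2, 0, 2, 4, 6}
|A - A| = 7

A - A = {-6, -4, -2, 0, 2, 4, 6}


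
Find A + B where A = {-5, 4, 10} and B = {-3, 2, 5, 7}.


A + B = {a + b : a ∈ A, b ∈ B}.
Enumerate all |A|·|B| = 3·4 = 12 pairs (a, b) and collect distinct sums.
a = -5: -5+-3=-8, -5+2=-3, -5+5=0, -5+7=2
a = 4: 4+-3=1, 4+2=6, 4+5=9, 4+7=11
a = 10: 10+-3=7, 10+2=12, 10+5=15, 10+7=17
Collecting distinct sums: A + B = {-8, -3, 0, 1, 2, 6, 7, 9, 11, 12, 15, 17}
|A + B| = 12

A + B = {-8, -3, 0, 1, 2, 6, 7, 9, 11, 12, 15, 17}


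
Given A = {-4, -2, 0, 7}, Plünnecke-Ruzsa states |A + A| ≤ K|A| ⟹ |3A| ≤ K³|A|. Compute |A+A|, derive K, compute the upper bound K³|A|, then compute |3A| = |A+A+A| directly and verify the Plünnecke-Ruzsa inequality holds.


|A| = 4.
Step 1: Compute A + A by enumerating all 16 pairs.
A + A = {-8, -6, -4, -2, 0, 3, 5, 7, 14}, so |A + A| = 9.
Step 2: Doubling constant K = |A + A|/|A| = 9/4 = 9/4 ≈ 2.2500.
Step 3: Plünnecke-Ruzsa gives |3A| ≤ K³·|A| = (2.2500)³ · 4 ≈ 45.5625.
Step 4: Compute 3A = A + A + A directly by enumerating all triples (a,b,c) ∈ A³; |3A| = 16.
Step 5: Check 16 ≤ 45.5625? Yes ✓.

K = 9/4, Plünnecke-Ruzsa bound K³|A| ≈ 45.5625, |3A| = 16, inequality holds.


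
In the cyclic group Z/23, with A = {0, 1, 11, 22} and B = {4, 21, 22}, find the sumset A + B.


Work in Z/23Z: reduce every sum a + b modulo 23.
Enumerate all 12 pairs:
a = 0: 0+4=4, 0+21=21, 0+22=22
a = 1: 1+4=5, 1+21=22, 1+22=0
a = 11: 11+4=15, 11+21=9, 11+22=10
a = 22: 22+4=3, 22+21=20, 22+22=21
Distinct residues collected: {0, 3, 4, 5, 9, 10, 15, 20, 21, 22}
|A + B| = 10 (out of 23 total residues).

A + B = {0, 3, 4, 5, 9, 10, 15, 20, 21, 22}


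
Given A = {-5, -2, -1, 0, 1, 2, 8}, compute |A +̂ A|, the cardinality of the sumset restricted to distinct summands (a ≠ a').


Restricted sumset: A +̂ A = {a + a' : a ∈ A, a' ∈ A, a ≠ a'}.
Equivalently, take A + A and drop any sum 2a that is achievable ONLY as a + a for a ∈ A (i.e. sums representable only with equal summands).
Enumerate pairs (a, a') with a < a' (symmetric, so each unordered pair gives one sum; this covers all a ≠ a'):
  -5 + -2 = -7
  -5 + -1 = -6
  -5 + 0 = -5
  -5 + 1 = -4
  -5 + 2 = -3
  -5 + 8 = 3
  -2 + -1 = -3
  -2 + 0 = -2
  -2 + 1 = -1
  -2 + 2 = 0
  -2 + 8 = 6
  -1 + 0 = -1
  -1 + 1 = 0
  -1 + 2 = 1
  -1 + 8 = 7
  0 + 1 = 1
  0 + 2 = 2
  0 + 8 = 8
  1 + 2 = 3
  1 + 8 = 9
  2 + 8 = 10
Collected distinct sums: {-7, -6, -5, -4, -3, -2, -1, 0, 1, 2, 3, 6, 7, 8, 9, 10}
|A +̂ A| = 16
(Reference bound: |A +̂ A| ≥ 2|A| - 3 for |A| ≥ 2, with |A| = 7 giving ≥ 11.)

|A +̂ A| = 16


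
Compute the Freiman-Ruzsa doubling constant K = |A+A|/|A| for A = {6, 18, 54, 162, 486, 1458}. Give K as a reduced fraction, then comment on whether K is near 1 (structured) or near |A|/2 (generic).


|A| = 6.
Compute A + A by enumerating all 36 pairs.
A + A = {12, 24, 36, 60, 72, 108, 168, 180, 216, 324, 492, 504, 540, 648, 972, 1464, 1476, 1512, 1620, 1944, 2916}, so |A + A| = 21.
K = |A + A| / |A| = 21/6 = 7/2 ≈ 3.5000.
Reference: AP of size 6 gives K = 11/6 ≈ 1.8333; a fully generic set of size 6 gives K ≈ 3.5000.

|A| = 6, |A + A| = 21, K = 21/6 = 7/2.


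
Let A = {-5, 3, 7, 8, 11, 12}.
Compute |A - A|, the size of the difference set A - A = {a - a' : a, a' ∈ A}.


A - A = {a - a' : a, a' ∈ A}; |A| = 6.
Bounds: 2|A|-1 ≤ |A - A| ≤ |A|² - |A| + 1, i.e. 11 ≤ |A - A| ≤ 31.
Note: 0 ∈ A - A always (from a - a). The set is symmetric: if d ∈ A - A then -d ∈ A - A.
Enumerate nonzero differences d = a - a' with a > a' (then include -d):
Positive differences: {1, 3, 4, 5, 8, 9, 12, 13, 16, 17}
Full difference set: {0} ∪ (positive diffs) ∪ (negative diffs).
|A - A| = 1 + 2·10 = 21 (matches direct enumeration: 21).

|A - A| = 21


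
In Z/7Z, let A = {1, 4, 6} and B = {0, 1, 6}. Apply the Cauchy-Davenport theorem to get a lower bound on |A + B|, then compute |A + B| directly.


Cauchy-Davenport: |A + B| ≥ min(p, |A| + |B| - 1) for A, B nonempty in Z/pZ.
|A| = 3, |B| = 3, p = 7.
CD lower bound = min(7, 3 + 3 - 1) = min(7, 5) = 5.
Compute A + B mod 7 directly:
a = 1: 1+0=1, 1+1=2, 1+6=0
a = 4: 4+0=4, 4+1=5, 4+6=3
a = 6: 6+0=6, 6+1=0, 6+6=5
A + B = {0, 1, 2, 3, 4, 5, 6}, so |A + B| = 7.
Verify: 7 ≥ 5? Yes ✓.

CD lower bound = 5, actual |A + B| = 7.


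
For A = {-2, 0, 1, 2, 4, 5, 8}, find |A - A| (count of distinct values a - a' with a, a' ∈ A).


A - A = {a - a' : a, a' ∈ A}; |A| = 7.
Bounds: 2|A|-1 ≤ |A - A| ≤ |A|² - |A| + 1, i.e. 13 ≤ |A - A| ≤ 43.
Note: 0 ∈ A - A always (from a - a). The set is symmetric: if d ∈ A - A then -d ∈ A - A.
Enumerate nonzero differences d = a - a' with a > a' (then include -d):
Positive differences: {1, 2, 3, 4, 5, 6, 7, 8, 10}
Full difference set: {0} ∪ (positive diffs) ∪ (negative diffs).
|A - A| = 1 + 2·9 = 19 (matches direct enumeration: 19).

|A - A| = 19


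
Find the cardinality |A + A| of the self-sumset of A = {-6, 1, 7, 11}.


A + A = {a + a' : a, a' ∈ A}; |A| = 4.
General bounds: 2|A| - 1 ≤ |A + A| ≤ |A|(|A|+1)/2, i.e. 7 ≤ |A + A| ≤ 10.
Lower bound 2|A|-1 is attained iff A is an arithmetic progression.
Enumerate sums a + a' for a ≤ a' (symmetric, so this suffices):
a = -6: -6+-6=-12, -6+1=-5, -6+7=1, -6+11=5
a = 1: 1+1=2, 1+7=8, 1+11=12
a = 7: 7+7=14, 7+11=18
a = 11: 11+11=22
Distinct sums: {-12, -5, 1, 2, 5, 8, 12, 14, 18, 22}
|A + A| = 10

|A + A| = 10


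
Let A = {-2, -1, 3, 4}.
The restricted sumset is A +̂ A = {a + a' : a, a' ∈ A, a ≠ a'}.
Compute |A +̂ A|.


Restricted sumset: A +̂ A = {a + a' : a ∈ A, a' ∈ A, a ≠ a'}.
Equivalently, take A + A and drop any sum 2a that is achievable ONLY as a + a for a ∈ A (i.e. sums representable only with equal summands).
Enumerate pairs (a, a') with a < a' (symmetric, so each unordered pair gives one sum; this covers all a ≠ a'):
  -2 + -1 = -3
  -2 + 3 = 1
  -2 + 4 = 2
  -1 + 3 = 2
  -1 + 4 = 3
  3 + 4 = 7
Collected distinct sums: {-3, 1, 2, 3, 7}
|A +̂ A| = 5
(Reference bound: |A +̂ A| ≥ 2|A| - 3 for |A| ≥ 2, with |A| = 4 giving ≥ 5.)

|A +̂ A| = 5


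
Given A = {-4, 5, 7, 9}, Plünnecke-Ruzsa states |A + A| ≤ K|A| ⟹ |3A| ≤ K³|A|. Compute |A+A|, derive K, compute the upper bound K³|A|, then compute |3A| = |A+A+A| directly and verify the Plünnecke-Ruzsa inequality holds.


|A| = 4.
Step 1: Compute A + A by enumerating all 16 pairs.
A + A = {-8, 1, 3, 5, 10, 12, 14, 16, 18}, so |A + A| = 9.
Step 2: Doubling constant K = |A + A|/|A| = 9/4 = 9/4 ≈ 2.2500.
Step 3: Plünnecke-Ruzsa gives |3A| ≤ K³·|A| = (2.2500)³ · 4 ≈ 45.5625.
Step 4: Compute 3A = A + A + A directly by enumerating all triples (a,b,c) ∈ A³; |3A| = 16.
Step 5: Check 16 ≤ 45.5625? Yes ✓.

K = 9/4, Plünnecke-Ruzsa bound K³|A| ≈ 45.5625, |3A| = 16, inequality holds.


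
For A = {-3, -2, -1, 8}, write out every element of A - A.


A - A = {a - a' : a, a' ∈ A}.
Compute a - a' for each ordered pair (a, a'):
a = -3: -3--3=0, -3--2=-1, -3--1=-2, -3-8=-11
a = -2: -2--3=1, -2--2=0, -2--1=-1, -2-8=-10
a = -1: -1--3=2, -1--2=1, -1--1=0, -1-8=-9
a = 8: 8--3=11, 8--2=10, 8--1=9, 8-8=0
Collecting distinct values (and noting 0 appears from a-a):
A - A = {-11, -10, -9, -2, -1, 0, 1, 2, 9, 10, 11}
|A - A| = 11

A - A = {-11, -10, -9, -2, -1, 0, 1, 2, 9, 10, 11}


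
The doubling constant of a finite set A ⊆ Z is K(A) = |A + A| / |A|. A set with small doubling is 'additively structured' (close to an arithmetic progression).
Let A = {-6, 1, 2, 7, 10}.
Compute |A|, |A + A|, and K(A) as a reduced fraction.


|A| = 5.
Compute A + A by enumerating all 25 pairs.
A + A = {-12, -5, -4, 1, 2, 3, 4, 8, 9, 11, 12, 14, 17, 20}, so |A + A| = 14.
K = |A + A| / |A| = 14/5 (already in lowest terms) ≈ 2.8000.
Reference: AP of size 5 gives K = 9/5 ≈ 1.8000; a fully generic set of size 5 gives K ≈ 3.0000.

|A| = 5, |A + A| = 14, K = 14/5.


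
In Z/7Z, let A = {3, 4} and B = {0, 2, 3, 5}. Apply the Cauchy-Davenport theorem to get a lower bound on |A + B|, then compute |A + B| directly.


Cauchy-Davenport: |A + B| ≥ min(p, |A| + |B| - 1) for A, B nonempty in Z/pZ.
|A| = 2, |B| = 4, p = 7.
CD lower bound = min(7, 2 + 4 - 1) = min(7, 5) = 5.
Compute A + B mod 7 directly:
a = 3: 3+0=3, 3+2=5, 3+3=6, 3+5=1
a = 4: 4+0=4, 4+2=6, 4+3=0, 4+5=2
A + B = {0, 1, 2, 3, 4, 5, 6}, so |A + B| = 7.
Verify: 7 ≥ 5? Yes ✓.

CD lower bound = 5, actual |A + B| = 7.


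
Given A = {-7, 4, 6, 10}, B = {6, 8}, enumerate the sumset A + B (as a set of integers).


A + B = {a + b : a ∈ A, b ∈ B}.
Enumerate all |A|·|B| = 4·2 = 8 pairs (a, b) and collect distinct sums.
a = -7: -7+6=-1, -7+8=1
a = 4: 4+6=10, 4+8=12
a = 6: 6+6=12, 6+8=14
a = 10: 10+6=16, 10+8=18
Collecting distinct sums: A + B = {-1, 1, 10, 12, 14, 16, 18}
|A + B| = 7

A + B = {-1, 1, 10, 12, 14, 16, 18}


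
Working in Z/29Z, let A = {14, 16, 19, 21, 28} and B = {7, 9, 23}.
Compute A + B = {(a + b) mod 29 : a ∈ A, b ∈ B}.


Work in Z/29Z: reduce every sum a + b modulo 29.
Enumerate all 15 pairs:
a = 14: 14+7=21, 14+9=23, 14+23=8
a = 16: 16+7=23, 16+9=25, 16+23=10
a = 19: 19+7=26, 19+9=28, 19+23=13
a = 21: 21+7=28, 21+9=1, 21+23=15
a = 28: 28+7=6, 28+9=8, 28+23=22
Distinct residues collected: {1, 6, 8, 10, 13, 15, 21, 22, 23, 25, 26, 28}
|A + B| = 12 (out of 29 total residues).

A + B = {1, 6, 8, 10, 13, 15, 21, 22, 23, 25, 26, 28}


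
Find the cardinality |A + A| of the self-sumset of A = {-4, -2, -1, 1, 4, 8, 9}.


A + A = {a + a' : a, a' ∈ A}; |A| = 7.
General bounds: 2|A| - 1 ≤ |A + A| ≤ |A|(|A|+1)/2, i.e. 13 ≤ |A + A| ≤ 28.
Lower bound 2|A|-1 is attained iff A is an arithmetic progression.
Enumerate sums a + a' for a ≤ a' (symmetric, so this suffices):
a = -4: -4+-4=-8, -4+-2=-6, -4+-1=-5, -4+1=-3, -4+4=0, -4+8=4, -4+9=5
a = -2: -2+-2=-4, -2+-1=-3, -2+1=-1, -2+4=2, -2+8=6, -2+9=7
a = -1: -1+-1=-2, -1+1=0, -1+4=3, -1+8=7, -1+9=8
a = 1: 1+1=2, 1+4=5, 1+8=9, 1+9=10
a = 4: 4+4=8, 4+8=12, 4+9=13
a = 8: 8+8=16, 8+9=17
a = 9: 9+9=18
Distinct sums: {-8, -6, -5, -4, -3, -2, -1, 0, 2, 3, 4, 5, 6, 7, 8, 9, 10, 12, 13, 16, 17, 18}
|A + A| = 22

|A + A| = 22


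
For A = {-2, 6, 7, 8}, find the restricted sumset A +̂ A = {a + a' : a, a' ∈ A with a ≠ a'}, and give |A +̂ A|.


Restricted sumset: A +̂ A = {a + a' : a ∈ A, a' ∈ A, a ≠ a'}.
Equivalently, take A + A and drop any sum 2a that is achievable ONLY as a + a for a ∈ A (i.e. sums representable only with equal summands).
Enumerate pairs (a, a') with a < a' (symmetric, so each unordered pair gives one sum; this covers all a ≠ a'):
  -2 + 6 = 4
  -2 + 7 = 5
  -2 + 8 = 6
  6 + 7 = 13
  6 + 8 = 14
  7 + 8 = 15
Collected distinct sums: {4, 5, 6, 13, 14, 15}
|A +̂ A| = 6
(Reference bound: |A +̂ A| ≥ 2|A| - 3 for |A| ≥ 2, with |A| = 4 giving ≥ 5.)

|A +̂ A| = 6


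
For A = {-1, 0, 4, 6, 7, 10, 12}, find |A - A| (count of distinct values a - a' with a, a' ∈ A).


A - A = {a - a' : a, a' ∈ A}; |A| = 7.
Bounds: 2|A|-1 ≤ |A - A| ≤ |A|² - |A| + 1, i.e. 13 ≤ |A - A| ≤ 43.
Note: 0 ∈ A - A always (from a - a). The set is symmetric: if d ∈ A - A then -d ∈ A - A.
Enumerate nonzero differences d = a - a' with a > a' (then include -d):
Positive differences: {1, 2, 3, 4, 5, 6, 7, 8, 10, 11, 12, 13}
Full difference set: {0} ∪ (positive diffs) ∪ (negative diffs).
|A - A| = 1 + 2·12 = 25 (matches direct enumeration: 25).

|A - A| = 25


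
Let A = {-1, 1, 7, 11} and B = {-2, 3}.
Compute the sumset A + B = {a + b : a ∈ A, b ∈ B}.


A + B = {a + b : a ∈ A, b ∈ B}.
Enumerate all |A|·|B| = 4·2 = 8 pairs (a, b) and collect distinct sums.
a = -1: -1+-2=-3, -1+3=2
a = 1: 1+-2=-1, 1+3=4
a = 7: 7+-2=5, 7+3=10
a = 11: 11+-2=9, 11+3=14
Collecting distinct sums: A + B = {-3, -1, 2, 4, 5, 9, 10, 14}
|A + B| = 8

A + B = {-3, -1, 2, 4, 5, 9, 10, 14}


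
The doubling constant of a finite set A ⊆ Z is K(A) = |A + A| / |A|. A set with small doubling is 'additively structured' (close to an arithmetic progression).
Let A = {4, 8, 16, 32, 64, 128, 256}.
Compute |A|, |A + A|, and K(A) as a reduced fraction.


|A| = 7.
Compute A + A by enumerating all 49 pairs.
A + A = {8, 12, 16, 20, 24, 32, 36, 40, 48, 64, 68, 72, 80, 96, 128, 132, 136, 144, 160, 192, 256, 260, 264, 272, 288, 320, 384, 512}, so |A + A| = 28.
K = |A + A| / |A| = 28/7 = 4/1 ≈ 4.0000.
Reference: AP of size 7 gives K = 13/7 ≈ 1.8571; a fully generic set of size 7 gives K ≈ 4.0000.

|A| = 7, |A + A| = 28, K = 28/7 = 4/1.


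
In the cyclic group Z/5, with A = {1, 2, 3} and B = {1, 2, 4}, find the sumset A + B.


Work in Z/5Z: reduce every sum a + b modulo 5.
Enumerate all 9 pairs:
a = 1: 1+1=2, 1+2=3, 1+4=0
a = 2: 2+1=3, 2+2=4, 2+4=1
a = 3: 3+1=4, 3+2=0, 3+4=2
Distinct residues collected: {0, 1, 2, 3, 4}
|A + B| = 5 (out of 5 total residues).

A + B = {0, 1, 2, 3, 4}


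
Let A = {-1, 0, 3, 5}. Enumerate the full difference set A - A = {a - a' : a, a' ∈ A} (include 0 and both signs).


A - A = {a - a' : a, a' ∈ A}.
Compute a - a' for each ordered pair (a, a'):
a = -1: -1--1=0, -1-0=-1, -1-3=-4, -1-5=-6
a = 0: 0--1=1, 0-0=0, 0-3=-3, 0-5=-5
a = 3: 3--1=4, 3-0=3, 3-3=0, 3-5=-2
a = 5: 5--1=6, 5-0=5, 5-3=2, 5-5=0
Collecting distinct values (and noting 0 appears from a-a):
A - A = {-6, -5, -4, -3, -2, -1, 0, 1, 2, 3, 4, 5, 6}
|A - A| = 13

A - A = {-6, -5, -4, -3, -2, -1, 0, 1, 2, 3, 4, 5, 6}


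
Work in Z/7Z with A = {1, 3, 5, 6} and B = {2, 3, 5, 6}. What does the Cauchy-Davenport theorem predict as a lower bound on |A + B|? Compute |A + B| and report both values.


Cauchy-Davenport: |A + B| ≥ min(p, |A| + |B| - 1) for A, B nonempty in Z/pZ.
|A| = 4, |B| = 4, p = 7.
CD lower bound = min(7, 4 + 4 - 1) = min(7, 7) = 7.
Compute A + B mod 7 directly:
a = 1: 1+2=3, 1+3=4, 1+5=6, 1+6=0
a = 3: 3+2=5, 3+3=6, 3+5=1, 3+6=2
a = 5: 5+2=0, 5+3=1, 5+5=3, 5+6=4
a = 6: 6+2=1, 6+3=2, 6+5=4, 6+6=5
A + B = {0, 1, 2, 3, 4, 5, 6}, so |A + B| = 7.
Verify: 7 ≥ 7? Yes ✓.

CD lower bound = 7, actual |A + B| = 7.


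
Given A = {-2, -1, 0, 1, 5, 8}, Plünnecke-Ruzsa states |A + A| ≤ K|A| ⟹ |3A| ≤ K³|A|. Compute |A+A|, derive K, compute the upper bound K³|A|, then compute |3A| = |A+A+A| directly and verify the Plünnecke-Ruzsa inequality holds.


|A| = 6.
Step 1: Compute A + A by enumerating all 36 pairs.
A + A = {-4, -3, -2, -1, 0, 1, 2, 3, 4, 5, 6, 7, 8, 9, 10, 13, 16}, so |A + A| = 17.
Step 2: Doubling constant K = |A + A|/|A| = 17/6 = 17/6 ≈ 2.8333.
Step 3: Plünnecke-Ruzsa gives |3A| ≤ K³·|A| = (2.8333)³ · 6 ≈ 136.4722.
Step 4: Compute 3A = A + A + A directly by enumerating all triples (a,b,c) ∈ A³; |3A| = 27.
Step 5: Check 27 ≤ 136.4722? Yes ✓.

K = 17/6, Plünnecke-Ruzsa bound K³|A| ≈ 136.4722, |3A| = 27, inequality holds.


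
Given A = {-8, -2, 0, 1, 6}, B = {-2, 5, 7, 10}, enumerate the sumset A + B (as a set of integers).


A + B = {a + b : a ∈ A, b ∈ B}.
Enumerate all |A|·|B| = 5·4 = 20 pairs (a, b) and collect distinct sums.
a = -8: -8+-2=-10, -8+5=-3, -8+7=-1, -8+10=2
a = -2: -2+-2=-4, -2+5=3, -2+7=5, -2+10=8
a = 0: 0+-2=-2, 0+5=5, 0+7=7, 0+10=10
a = 1: 1+-2=-1, 1+5=6, 1+7=8, 1+10=11
a = 6: 6+-2=4, 6+5=11, 6+7=13, 6+10=16
Collecting distinct sums: A + B = {-10, -4, -3, -2, -1, 2, 3, 4, 5, 6, 7, 8, 10, 11, 13, 16}
|A + B| = 16

A + B = {-10, -4, -3, -2, -1, 2, 3, 4, 5, 6, 7, 8, 10, 11, 13, 16}


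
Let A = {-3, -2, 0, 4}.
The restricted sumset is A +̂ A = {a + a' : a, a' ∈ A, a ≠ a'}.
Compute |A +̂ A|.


Restricted sumset: A +̂ A = {a + a' : a ∈ A, a' ∈ A, a ≠ a'}.
Equivalently, take A + A and drop any sum 2a that is achievable ONLY as a + a for a ∈ A (i.e. sums representable only with equal summands).
Enumerate pairs (a, a') with a < a' (symmetric, so each unordered pair gives one sum; this covers all a ≠ a'):
  -3 + -2 = -5
  -3 + 0 = -3
  -3 + 4 = 1
  -2 + 0 = -2
  -2 + 4 = 2
  0 + 4 = 4
Collected distinct sums: {-5, -3, -2, 1, 2, 4}
|A +̂ A| = 6
(Reference bound: |A +̂ A| ≥ 2|A| - 3 for |A| ≥ 2, with |A| = 4 giving ≥ 5.)

|A +̂ A| = 6


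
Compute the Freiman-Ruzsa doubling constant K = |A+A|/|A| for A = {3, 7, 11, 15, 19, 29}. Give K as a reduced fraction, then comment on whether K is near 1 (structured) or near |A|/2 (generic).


|A| = 6.
Compute A + A by enumerating all 36 pairs.
A + A = {6, 10, 14, 18, 22, 26, 30, 32, 34, 36, 38, 40, 44, 48, 58}, so |A + A| = 15.
K = |A + A| / |A| = 15/6 = 5/2 ≈ 2.5000.
Reference: AP of size 6 gives K = 11/6 ≈ 1.8333; a fully generic set of size 6 gives K ≈ 3.5000.

|A| = 6, |A + A| = 15, K = 15/6 = 5/2.


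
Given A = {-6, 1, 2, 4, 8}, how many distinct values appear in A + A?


A + A = {a + a' : a, a' ∈ A}; |A| = 5.
General bounds: 2|A| - 1 ≤ |A + A| ≤ |A|(|A|+1)/2, i.e. 9 ≤ |A + A| ≤ 15.
Lower bound 2|A|-1 is attained iff A is an arithmetic progression.
Enumerate sums a + a' for a ≤ a' (symmetric, so this suffices):
a = -6: -6+-6=-12, -6+1=-5, -6+2=-4, -6+4=-2, -6+8=2
a = 1: 1+1=2, 1+2=3, 1+4=5, 1+8=9
a = 2: 2+2=4, 2+4=6, 2+8=10
a = 4: 4+4=8, 4+8=12
a = 8: 8+8=16
Distinct sums: {-12, -5, -4, -2, 2, 3, 4, 5, 6, 8, 9, 10, 12, 16}
|A + A| = 14

|A + A| = 14


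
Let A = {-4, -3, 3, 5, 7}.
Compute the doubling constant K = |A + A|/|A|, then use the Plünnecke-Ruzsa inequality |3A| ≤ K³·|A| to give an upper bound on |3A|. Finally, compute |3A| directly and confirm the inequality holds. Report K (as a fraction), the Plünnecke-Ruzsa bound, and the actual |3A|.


|A| = 5.
Step 1: Compute A + A by enumerating all 25 pairs.
A + A = {-8, -7, -6, -1, 0, 1, 2, 3, 4, 6, 8, 10, 12, 14}, so |A + A| = 14.
Step 2: Doubling constant K = |A + A|/|A| = 14/5 = 14/5 ≈ 2.8000.
Step 3: Plünnecke-Ruzsa gives |3A| ≤ K³·|A| = (2.8000)³ · 5 ≈ 109.7600.
Step 4: Compute 3A = A + A + A directly by enumerating all triples (a,b,c) ∈ A³; |3A| = 26.
Step 5: Check 26 ≤ 109.7600? Yes ✓.

K = 14/5, Plünnecke-Ruzsa bound K³|A| ≈ 109.7600, |3A| = 26, inequality holds.


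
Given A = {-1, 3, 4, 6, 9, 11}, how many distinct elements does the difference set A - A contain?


A - A = {a - a' : a, a' ∈ A}; |A| = 6.
Bounds: 2|A|-1 ≤ |A - A| ≤ |A|² - |A| + 1, i.e. 11 ≤ |A - A| ≤ 31.
Note: 0 ∈ A - A always (from a - a). The set is symmetric: if d ∈ A - A then -d ∈ A - A.
Enumerate nonzero differences d = a - a' with a > a' (then include -d):
Positive differences: {1, 2, 3, 4, 5, 6, 7, 8, 10, 12}
Full difference set: {0} ∪ (positive diffs) ∪ (negative diffs).
|A - A| = 1 + 2·10 = 21 (matches direct enumeration: 21).

|A - A| = 21


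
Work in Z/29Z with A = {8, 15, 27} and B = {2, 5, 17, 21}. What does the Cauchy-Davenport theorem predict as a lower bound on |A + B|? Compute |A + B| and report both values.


Cauchy-Davenport: |A + B| ≥ min(p, |A| + |B| - 1) for A, B nonempty in Z/pZ.
|A| = 3, |B| = 4, p = 29.
CD lower bound = min(29, 3 + 4 - 1) = min(29, 6) = 6.
Compute A + B mod 29 directly:
a = 8: 8+2=10, 8+5=13, 8+17=25, 8+21=0
a = 15: 15+2=17, 15+5=20, 15+17=3, 15+21=7
a = 27: 27+2=0, 27+5=3, 27+17=15, 27+21=19
A + B = {0, 3, 7, 10, 13, 15, 17, 19, 20, 25}, so |A + B| = 10.
Verify: 10 ≥ 6? Yes ✓.

CD lower bound = 6, actual |A + B| = 10.


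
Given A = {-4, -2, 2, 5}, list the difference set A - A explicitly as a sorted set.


A - A = {a - a' : a, a' ∈ A}.
Compute a - a' for each ordered pair (a, a'):
a = -4: -4--4=0, -4--2=-2, -4-2=-6, -4-5=-9
a = -2: -2--4=2, -2--2=0, -2-2=-4, -2-5=-7
a = 2: 2--4=6, 2--2=4, 2-2=0, 2-5=-3
a = 5: 5--4=9, 5--2=7, 5-2=3, 5-5=0
Collecting distinct values (and noting 0 appears from a-a):
A - A = {-9, -7, -6, -4, -3, -2, 0, 2, 3, 4, 6, 7, 9}
|A - A| = 13

A - A = {-9, -7, -6, -4, -3, -2, 0, 2, 3, 4, 6, 7, 9}


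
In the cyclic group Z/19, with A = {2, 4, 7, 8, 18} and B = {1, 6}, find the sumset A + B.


Work in Z/19Z: reduce every sum a + b modulo 19.
Enumerate all 10 pairs:
a = 2: 2+1=3, 2+6=8
a = 4: 4+1=5, 4+6=10
a = 7: 7+1=8, 7+6=13
a = 8: 8+1=9, 8+6=14
a = 18: 18+1=0, 18+6=5
Distinct residues collected: {0, 3, 5, 8, 9, 10, 13, 14}
|A + B| = 8 (out of 19 total residues).

A + B = {0, 3, 5, 8, 9, 10, 13, 14}


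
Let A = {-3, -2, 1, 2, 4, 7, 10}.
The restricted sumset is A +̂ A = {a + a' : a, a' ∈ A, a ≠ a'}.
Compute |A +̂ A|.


Restricted sumset: A +̂ A = {a + a' : a ∈ A, a' ∈ A, a ≠ a'}.
Equivalently, take A + A and drop any sum 2a that is achievable ONLY as a + a for a ∈ A (i.e. sums representable only with equal summands).
Enumerate pairs (a, a') with a < a' (symmetric, so each unordered pair gives one sum; this covers all a ≠ a'):
  -3 + -2 = -5
  -3 + 1 = -2
  -3 + 2 = -1
  -3 + 4 = 1
  -3 + 7 = 4
  -3 + 10 = 7
  -2 + 1 = -1
  -2 + 2 = 0
  -2 + 4 = 2
  -2 + 7 = 5
  -2 + 10 = 8
  1 + 2 = 3
  1 + 4 = 5
  1 + 7 = 8
  1 + 10 = 11
  2 + 4 = 6
  2 + 7 = 9
  2 + 10 = 12
  4 + 7 = 11
  4 + 10 = 14
  7 + 10 = 17
Collected distinct sums: {-5, -2, -1, 0, 1, 2, 3, 4, 5, 6, 7, 8, 9, 11, 12, 14, 17}
|A +̂ A| = 17
(Reference bound: |A +̂ A| ≥ 2|A| - 3 for |A| ≥ 2, with |A| = 7 giving ≥ 11.)

|A +̂ A| = 17


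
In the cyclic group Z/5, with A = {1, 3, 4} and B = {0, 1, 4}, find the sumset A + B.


Work in Z/5Z: reduce every sum a + b modulo 5.
Enumerate all 9 pairs:
a = 1: 1+0=1, 1+1=2, 1+4=0
a = 3: 3+0=3, 3+1=4, 3+4=2
a = 4: 4+0=4, 4+1=0, 4+4=3
Distinct residues collected: {0, 1, 2, 3, 4}
|A + B| = 5 (out of 5 total residues).

A + B = {0, 1, 2, 3, 4}


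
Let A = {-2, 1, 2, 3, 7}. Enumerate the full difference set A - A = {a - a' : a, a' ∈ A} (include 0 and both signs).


A - A = {a - a' : a, a' ∈ A}.
Compute a - a' for each ordered pair (a, a'):
a = -2: -2--2=0, -2-1=-3, -2-2=-4, -2-3=-5, -2-7=-9
a = 1: 1--2=3, 1-1=0, 1-2=-1, 1-3=-2, 1-7=-6
a = 2: 2--2=4, 2-1=1, 2-2=0, 2-3=-1, 2-7=-5
a = 3: 3--2=5, 3-1=2, 3-2=1, 3-3=0, 3-7=-4
a = 7: 7--2=9, 7-1=6, 7-2=5, 7-3=4, 7-7=0
Collecting distinct values (and noting 0 appears from a-a):
A - A = {-9, -6, -5, -4, -3, -2, -1, 0, 1, 2, 3, 4, 5, 6, 9}
|A - A| = 15

A - A = {-9, -6, -5, -4, -3, -2, -1, 0, 1, 2, 3, 4, 5, 6, 9}


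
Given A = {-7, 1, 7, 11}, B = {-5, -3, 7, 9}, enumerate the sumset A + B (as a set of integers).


A + B = {a + b : a ∈ A, b ∈ B}.
Enumerate all |A|·|B| = 4·4 = 16 pairs (a, b) and collect distinct sums.
a = -7: -7+-5=-12, -7+-3=-10, -7+7=0, -7+9=2
a = 1: 1+-5=-4, 1+-3=-2, 1+7=8, 1+9=10
a = 7: 7+-5=2, 7+-3=4, 7+7=14, 7+9=16
a = 11: 11+-5=6, 11+-3=8, 11+7=18, 11+9=20
Collecting distinct sums: A + B = {-12, -10, -4, -2, 0, 2, 4, 6, 8, 10, 14, 16, 18, 20}
|A + B| = 14

A + B = {-12, -10, -4, -2, 0, 2, 4, 6, 8, 10, 14, 16, 18, 20}


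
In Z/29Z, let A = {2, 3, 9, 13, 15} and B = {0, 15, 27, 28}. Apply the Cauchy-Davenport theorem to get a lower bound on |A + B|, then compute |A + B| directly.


Cauchy-Davenport: |A + B| ≥ min(p, |A| + |B| - 1) for A, B nonempty in Z/pZ.
|A| = 5, |B| = 4, p = 29.
CD lower bound = min(29, 5 + 4 - 1) = min(29, 8) = 8.
Compute A + B mod 29 directly:
a = 2: 2+0=2, 2+15=17, 2+27=0, 2+28=1
a = 3: 3+0=3, 3+15=18, 3+27=1, 3+28=2
a = 9: 9+0=9, 9+15=24, 9+27=7, 9+28=8
a = 13: 13+0=13, 13+15=28, 13+27=11, 13+28=12
a = 15: 15+0=15, 15+15=1, 15+27=13, 15+28=14
A + B = {0, 1, 2, 3, 7, 8, 9, 11, 12, 13, 14, 15, 17, 18, 24, 28}, so |A + B| = 16.
Verify: 16 ≥ 8? Yes ✓.

CD lower bound = 8, actual |A + B| = 16.


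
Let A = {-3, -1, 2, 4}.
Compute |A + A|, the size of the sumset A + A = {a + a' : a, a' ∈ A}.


A + A = {a + a' : a, a' ∈ A}; |A| = 4.
General bounds: 2|A| - 1 ≤ |A + A| ≤ |A|(|A|+1)/2, i.e. 7 ≤ |A + A| ≤ 10.
Lower bound 2|A|-1 is attained iff A is an arithmetic progression.
Enumerate sums a + a' for a ≤ a' (symmetric, so this suffices):
a = -3: -3+-3=-6, -3+-1=-4, -3+2=-1, -3+4=1
a = -1: -1+-1=-2, -1+2=1, -1+4=3
a = 2: 2+2=4, 2+4=6
a = 4: 4+4=8
Distinct sums: {-6, -4, -2, -1, 1, 3, 4, 6, 8}
|A + A| = 9

|A + A| = 9


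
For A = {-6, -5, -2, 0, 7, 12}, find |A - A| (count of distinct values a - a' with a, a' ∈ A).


A - A = {a - a' : a, a' ∈ A}; |A| = 6.
Bounds: 2|A|-1 ≤ |A - A| ≤ |A|² - |A| + 1, i.e. 11 ≤ |A - A| ≤ 31.
Note: 0 ∈ A - A always (from a - a). The set is symmetric: if d ∈ A - A then -d ∈ A - A.
Enumerate nonzero differences d = a - a' with a > a' (then include -d):
Positive differences: {1, 2, 3, 4, 5, 6, 7, 9, 12, 13, 14, 17, 18}
Full difference set: {0} ∪ (positive diffs) ∪ (negative diffs).
|A - A| = 1 + 2·13 = 27 (matches direct enumeration: 27).

|A - A| = 27


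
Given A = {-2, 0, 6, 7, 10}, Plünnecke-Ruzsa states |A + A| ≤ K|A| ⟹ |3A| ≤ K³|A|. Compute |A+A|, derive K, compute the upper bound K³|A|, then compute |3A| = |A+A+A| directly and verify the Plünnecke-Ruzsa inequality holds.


|A| = 5.
Step 1: Compute A + A by enumerating all 25 pairs.
A + A = {-4, -2, 0, 4, 5, 6, 7, 8, 10, 12, 13, 14, 16, 17, 20}, so |A + A| = 15.
Step 2: Doubling constant K = |A + A|/|A| = 15/5 = 15/5 ≈ 3.0000.
Step 3: Plünnecke-Ruzsa gives |3A| ≤ K³·|A| = (3.0000)³ · 5 ≈ 135.0000.
Step 4: Compute 3A = A + A + A directly by enumerating all triples (a,b,c) ∈ A³; |3A| = 29.
Step 5: Check 29 ≤ 135.0000? Yes ✓.

K = 15/5, Plünnecke-Ruzsa bound K³|A| ≈ 135.0000, |3A| = 29, inequality holds.


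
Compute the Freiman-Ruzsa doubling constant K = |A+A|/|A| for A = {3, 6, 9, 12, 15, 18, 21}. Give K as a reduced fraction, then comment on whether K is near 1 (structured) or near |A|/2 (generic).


|A| = 7.
Compute A + A by enumerating all 49 pairs.
A + A = {6, 9, 12, 15, 18, 21, 24, 27, 30, 33, 36, 39, 42}, so |A + A| = 13.
K = |A + A| / |A| = 13/7 (already in lowest terms) ≈ 1.8571.
Reference: AP of size 7 gives K = 13/7 ≈ 1.8571; a fully generic set of size 7 gives K ≈ 4.0000.

|A| = 7, |A + A| = 13, K = 13/7.


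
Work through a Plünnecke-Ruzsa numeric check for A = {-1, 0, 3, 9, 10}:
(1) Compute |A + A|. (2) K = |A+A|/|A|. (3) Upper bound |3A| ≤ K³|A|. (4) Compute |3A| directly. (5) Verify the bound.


|A| = 5.
Step 1: Compute A + A by enumerating all 25 pairs.
A + A = {-2, -1, 0, 2, 3, 6, 8, 9, 10, 12, 13, 18, 19, 20}, so |A + A| = 14.
Step 2: Doubling constant K = |A + A|/|A| = 14/5 = 14/5 ≈ 2.8000.
Step 3: Plünnecke-Ruzsa gives |3A| ≤ K³·|A| = (2.8000)³ · 5 ≈ 109.7600.
Step 4: Compute 3A = A + A + A directly by enumerating all triples (a,b,c) ∈ A³; |3A| = 29.
Step 5: Check 29 ≤ 109.7600? Yes ✓.

K = 14/5, Plünnecke-Ruzsa bound K³|A| ≈ 109.7600, |3A| = 29, inequality holds.


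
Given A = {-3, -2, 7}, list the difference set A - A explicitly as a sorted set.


A - A = {a - a' : a, a' ∈ A}.
Compute a - a' for each ordered pair (a, a'):
a = -3: -3--3=0, -3--2=-1, -3-7=-10
a = -2: -2--3=1, -2--2=0, -2-7=-9
a = 7: 7--3=10, 7--2=9, 7-7=0
Collecting distinct values (and noting 0 appears from a-a):
A - A = {-10, -9, -1, 0, 1, 9, 10}
|A - A| = 7

A - A = {-10, -9, -1, 0, 1, 9, 10}


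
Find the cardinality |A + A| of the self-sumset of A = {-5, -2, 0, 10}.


A + A = {a + a' : a, a' ∈ A}; |A| = 4.
General bounds: 2|A| - 1 ≤ |A + A| ≤ |A|(|A|+1)/2, i.e. 7 ≤ |A + A| ≤ 10.
Lower bound 2|A|-1 is attained iff A is an arithmetic progression.
Enumerate sums a + a' for a ≤ a' (symmetric, so this suffices):
a = -5: -5+-5=-10, -5+-2=-7, -5+0=-5, -5+10=5
a = -2: -2+-2=-4, -2+0=-2, -2+10=8
a = 0: 0+0=0, 0+10=10
a = 10: 10+10=20
Distinct sums: {-10, -7, -5, -4, -2, 0, 5, 8, 10, 20}
|A + A| = 10

|A + A| = 10


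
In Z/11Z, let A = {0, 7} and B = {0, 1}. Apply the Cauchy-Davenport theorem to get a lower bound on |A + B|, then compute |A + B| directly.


Cauchy-Davenport: |A + B| ≥ min(p, |A| + |B| - 1) for A, B nonempty in Z/pZ.
|A| = 2, |B| = 2, p = 11.
CD lower bound = min(11, 2 + 2 - 1) = min(11, 3) = 3.
Compute A + B mod 11 directly:
a = 0: 0+0=0, 0+1=1
a = 7: 7+0=7, 7+1=8
A + B = {0, 1, 7, 8}, so |A + B| = 4.
Verify: 4 ≥ 3? Yes ✓.

CD lower bound = 3, actual |A + B| = 4.


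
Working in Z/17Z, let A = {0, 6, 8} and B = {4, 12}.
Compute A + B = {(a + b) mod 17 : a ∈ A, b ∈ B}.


Work in Z/17Z: reduce every sum a + b modulo 17.
Enumerate all 6 pairs:
a = 0: 0+4=4, 0+12=12
a = 6: 6+4=10, 6+12=1
a = 8: 8+4=12, 8+12=3
Distinct residues collected: {1, 3, 4, 10, 12}
|A + B| = 5 (out of 17 total residues).

A + B = {1, 3, 4, 10, 12}


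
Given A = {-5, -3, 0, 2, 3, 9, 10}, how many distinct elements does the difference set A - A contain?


A - A = {a - a' : a, a' ∈ A}; |A| = 7.
Bounds: 2|A|-1 ≤ |A - A| ≤ |A|² - |A| + 1, i.e. 13 ≤ |A - A| ≤ 43.
Note: 0 ∈ A - A always (from a - a). The set is symmetric: if d ∈ A - A then -d ∈ A - A.
Enumerate nonzero differences d = a - a' with a > a' (then include -d):
Positive differences: {1, 2, 3, 5, 6, 7, 8, 9, 10, 12, 13, 14, 15}
Full difference set: {0} ∪ (positive diffs) ∪ (negative diffs).
|A - A| = 1 + 2·13 = 27 (matches direct enumeration: 27).

|A - A| = 27


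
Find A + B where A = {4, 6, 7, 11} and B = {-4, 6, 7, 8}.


A + B = {a + b : a ∈ A, b ∈ B}.
Enumerate all |A|·|B| = 4·4 = 16 pairs (a, b) and collect distinct sums.
a = 4: 4+-4=0, 4+6=10, 4+7=11, 4+8=12
a = 6: 6+-4=2, 6+6=12, 6+7=13, 6+8=14
a = 7: 7+-4=3, 7+6=13, 7+7=14, 7+8=15
a = 11: 11+-4=7, 11+6=17, 11+7=18, 11+8=19
Collecting distinct sums: A + B = {0, 2, 3, 7, 10, 11, 12, 13, 14, 15, 17, 18, 19}
|A + B| = 13

A + B = {0, 2, 3, 7, 10, 11, 12, 13, 14, 15, 17, 18, 19}


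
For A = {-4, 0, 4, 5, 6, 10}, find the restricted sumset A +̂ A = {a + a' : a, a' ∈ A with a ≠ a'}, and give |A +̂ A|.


Restricted sumset: A +̂ A = {a + a' : a ∈ A, a' ∈ A, a ≠ a'}.
Equivalently, take A + A and drop any sum 2a that is achievable ONLY as a + a for a ∈ A (i.e. sums representable only with equal summands).
Enumerate pairs (a, a') with a < a' (symmetric, so each unordered pair gives one sum; this covers all a ≠ a'):
  -4 + 0 = -4
  -4 + 4 = 0
  -4 + 5 = 1
  -4 + 6 = 2
  -4 + 10 = 6
  0 + 4 = 4
  0 + 5 = 5
  0 + 6 = 6
  0 + 10 = 10
  4 + 5 = 9
  4 + 6 = 10
  4 + 10 = 14
  5 + 6 = 11
  5 + 10 = 15
  6 + 10 = 16
Collected distinct sums: {-4, 0, 1, 2, 4, 5, 6, 9, 10, 11, 14, 15, 16}
|A +̂ A| = 13
(Reference bound: |A +̂ A| ≥ 2|A| - 3 for |A| ≥ 2, with |A| = 6 giving ≥ 9.)

|A +̂ A| = 13


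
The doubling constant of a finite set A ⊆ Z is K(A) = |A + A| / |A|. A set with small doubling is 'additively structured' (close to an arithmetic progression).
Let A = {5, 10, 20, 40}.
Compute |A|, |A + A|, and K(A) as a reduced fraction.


|A| = 4.
Compute A + A by enumerating all 16 pairs.
A + A = {10, 15, 20, 25, 30, 40, 45, 50, 60, 80}, so |A + A| = 10.
K = |A + A| / |A| = 10/4 = 5/2 ≈ 2.5000.
Reference: AP of size 4 gives K = 7/4 ≈ 1.7500; a fully generic set of size 4 gives K ≈ 2.5000.

|A| = 4, |A + A| = 10, K = 10/4 = 5/2.


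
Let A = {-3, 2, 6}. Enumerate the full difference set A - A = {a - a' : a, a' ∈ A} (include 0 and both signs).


A - A = {a - a' : a, a' ∈ A}.
Compute a - a' for each ordered pair (a, a'):
a = -3: -3--3=0, -3-2=-5, -3-6=-9
a = 2: 2--3=5, 2-2=0, 2-6=-4
a = 6: 6--3=9, 6-2=4, 6-6=0
Collecting distinct values (and noting 0 appears from a-a):
A - A = {-9, -5, -4, 0, 4, 5, 9}
|A - A| = 7

A - A = {-9, -5, -4, 0, 4, 5, 9}


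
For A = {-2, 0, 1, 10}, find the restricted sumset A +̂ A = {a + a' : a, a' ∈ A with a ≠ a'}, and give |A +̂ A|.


Restricted sumset: A +̂ A = {a + a' : a ∈ A, a' ∈ A, a ≠ a'}.
Equivalently, take A + A and drop any sum 2a that is achievable ONLY as a + a for a ∈ A (i.e. sums representable only with equal summands).
Enumerate pairs (a, a') with a < a' (symmetric, so each unordered pair gives one sum; this covers all a ≠ a'):
  -2 + 0 = -2
  -2 + 1 = -1
  -2 + 10 = 8
  0 + 1 = 1
  0 + 10 = 10
  1 + 10 = 11
Collected distinct sums: {-2, -1, 1, 8, 10, 11}
|A +̂ A| = 6
(Reference bound: |A +̂ A| ≥ 2|A| - 3 for |A| ≥ 2, with |A| = 4 giving ≥ 5.)

|A +̂ A| = 6


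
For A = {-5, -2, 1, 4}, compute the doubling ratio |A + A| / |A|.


|A| = 4.
Compute A + A by enumerating all 16 pairs.
A + A = {-10, -7, -4, -1, 2, 5, 8}, so |A + A| = 7.
K = |A + A| / |A| = 7/4 (already in lowest terms) ≈ 1.7500.
Reference: AP of size 4 gives K = 7/4 ≈ 1.7500; a fully generic set of size 4 gives K ≈ 2.5000.

|A| = 4, |A + A| = 7, K = 7/4.


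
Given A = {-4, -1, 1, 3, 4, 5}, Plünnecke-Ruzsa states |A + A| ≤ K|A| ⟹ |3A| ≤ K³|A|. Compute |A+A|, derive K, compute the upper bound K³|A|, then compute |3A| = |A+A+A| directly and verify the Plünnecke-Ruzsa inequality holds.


|A| = 6.
Step 1: Compute A + A by enumerating all 36 pairs.
A + A = {-8, -5, -3, -2, -1, 0, 1, 2, 3, 4, 5, 6, 7, 8, 9, 10}, so |A + A| = 16.
Step 2: Doubling constant K = |A + A|/|A| = 16/6 = 16/6 ≈ 2.6667.
Step 3: Plünnecke-Ruzsa gives |3A| ≤ K³·|A| = (2.6667)³ · 6 ≈ 113.7778.
Step 4: Compute 3A = A + A + A directly by enumerating all triples (a,b,c) ∈ A³; |3A| = 25.
Step 5: Check 25 ≤ 113.7778? Yes ✓.

K = 16/6, Plünnecke-Ruzsa bound K³|A| ≈ 113.7778, |3A| = 25, inequality holds.


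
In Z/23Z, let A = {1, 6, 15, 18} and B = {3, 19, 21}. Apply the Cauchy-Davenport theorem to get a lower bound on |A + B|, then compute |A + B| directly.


Cauchy-Davenport: |A + B| ≥ min(p, |A| + |B| - 1) for A, B nonempty in Z/pZ.
|A| = 4, |B| = 3, p = 23.
CD lower bound = min(23, 4 + 3 - 1) = min(23, 6) = 6.
Compute A + B mod 23 directly:
a = 1: 1+3=4, 1+19=20, 1+21=22
a = 6: 6+3=9, 6+19=2, 6+21=4
a = 15: 15+3=18, 15+19=11, 15+21=13
a = 18: 18+3=21, 18+19=14, 18+21=16
A + B = {2, 4, 9, 11, 13, 14, 16, 18, 20, 21, 22}, so |A + B| = 11.
Verify: 11 ≥ 6? Yes ✓.

CD lower bound = 6, actual |A + B| = 11.


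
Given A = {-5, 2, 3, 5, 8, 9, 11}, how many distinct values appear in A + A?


A + A = {a + a' : a, a' ∈ A}; |A| = 7.
General bounds: 2|A| - 1 ≤ |A + A| ≤ |A|(|A|+1)/2, i.e. 13 ≤ |A + A| ≤ 28.
Lower bound 2|A|-1 is attained iff A is an arithmetic progression.
Enumerate sums a + a' for a ≤ a' (symmetric, so this suffices):
a = -5: -5+-5=-10, -5+2=-3, -5+3=-2, -5+5=0, -5+8=3, -5+9=4, -5+11=6
a = 2: 2+2=4, 2+3=5, 2+5=7, 2+8=10, 2+9=11, 2+11=13
a = 3: 3+3=6, 3+5=8, 3+8=11, 3+9=12, 3+11=14
a = 5: 5+5=10, 5+8=13, 5+9=14, 5+11=16
a = 8: 8+8=16, 8+9=17, 8+11=19
a = 9: 9+9=18, 9+11=20
a = 11: 11+11=22
Distinct sums: {-10, -3, -2, 0, 3, 4, 5, 6, 7, 8, 10, 11, 12, 13, 14, 16, 17, 18, 19, 20, 22}
|A + A| = 21

|A + A| = 21


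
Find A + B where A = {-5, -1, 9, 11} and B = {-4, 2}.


A + B = {a + b : a ∈ A, b ∈ B}.
Enumerate all |A|·|B| = 4·2 = 8 pairs (a, b) and collect distinct sums.
a = -5: -5+-4=-9, -5+2=-3
a = -1: -1+-4=-5, -1+2=1
a = 9: 9+-4=5, 9+2=11
a = 11: 11+-4=7, 11+2=13
Collecting distinct sums: A + B = {-9, -5, -3, 1, 5, 7, 11, 13}
|A + B| = 8

A + B = {-9, -5, -3, 1, 5, 7, 11, 13}


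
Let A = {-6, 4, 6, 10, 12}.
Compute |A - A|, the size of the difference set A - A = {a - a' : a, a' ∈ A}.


A - A = {a - a' : a, a' ∈ A}; |A| = 5.
Bounds: 2|A|-1 ≤ |A - A| ≤ |A|² - |A| + 1, i.e. 9 ≤ |A - A| ≤ 21.
Note: 0 ∈ A - A always (from a - a). The set is symmetric: if d ∈ A - A then -d ∈ A - A.
Enumerate nonzero differences d = a - a' with a > a' (then include -d):
Positive differences: {2, 4, 6, 8, 10, 12, 16, 18}
Full difference set: {0} ∪ (positive diffs) ∪ (negative diffs).
|A - A| = 1 + 2·8 = 17 (matches direct enumeration: 17).

|A - A| = 17


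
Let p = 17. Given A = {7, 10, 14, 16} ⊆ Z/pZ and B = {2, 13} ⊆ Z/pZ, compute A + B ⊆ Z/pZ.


Work in Z/17Z: reduce every sum a + b modulo 17.
Enumerate all 8 pairs:
a = 7: 7+2=9, 7+13=3
a = 10: 10+2=12, 10+13=6
a = 14: 14+2=16, 14+13=10
a = 16: 16+2=1, 16+13=12
Distinct residues collected: {1, 3, 6, 9, 10, 12, 16}
|A + B| = 7 (out of 17 total residues).

A + B = {1, 3, 6, 9, 10, 12, 16}
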